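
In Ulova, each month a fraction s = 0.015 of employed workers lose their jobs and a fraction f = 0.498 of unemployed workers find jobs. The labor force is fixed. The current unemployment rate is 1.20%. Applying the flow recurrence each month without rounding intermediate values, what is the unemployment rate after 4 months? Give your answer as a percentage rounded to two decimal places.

With a fixed labor force, u_{t+1} = u_t + s·(1−u_t) − f·u_t = u_t·(1−s−f) + s.
Here 1−s−f = 0.487 and s = 0.015.
u_1 = 0.012000 × 0.487 + 0.015 = 0.020844.
u_2 = 0.020844 × 0.487 + 0.015 = 0.025151.
u_3 = 0.025151 × 0.487 + 0.015 = 0.027249.
u_4 = 0.027249 × 0.487 + 0.015 = 0.028270.

Unemployment rate after four months ≈ 2.83%.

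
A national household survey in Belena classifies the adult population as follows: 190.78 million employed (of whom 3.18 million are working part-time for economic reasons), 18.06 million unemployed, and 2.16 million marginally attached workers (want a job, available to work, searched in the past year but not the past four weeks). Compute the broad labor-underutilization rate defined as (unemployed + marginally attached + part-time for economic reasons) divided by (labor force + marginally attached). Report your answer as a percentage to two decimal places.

Labor force = 190.78 + 18.06 = 208.84 million.
Numerator = 18.06 + 2.16 + 3.18 = 23.40 million.
Denominator = 208.84 + 2.16 = 211.00 million.
Broad rate = 23.40 / 211.00 = 11.09%.

Broad underutilization rate ≈ 11.09%.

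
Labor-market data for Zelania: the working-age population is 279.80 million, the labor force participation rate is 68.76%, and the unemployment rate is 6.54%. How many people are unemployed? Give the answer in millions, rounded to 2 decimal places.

Labor force = 0.6876 × 279.80 = 192.39 million.
Unemployed = 0.0654 × 192.39 ≈ 12.58 million.

About 12.58 million are unemployed.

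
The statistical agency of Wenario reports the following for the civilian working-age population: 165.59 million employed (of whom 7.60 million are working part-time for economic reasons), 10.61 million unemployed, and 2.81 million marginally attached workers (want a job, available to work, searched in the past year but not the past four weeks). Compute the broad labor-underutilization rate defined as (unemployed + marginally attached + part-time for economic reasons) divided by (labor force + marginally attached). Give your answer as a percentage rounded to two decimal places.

Broad underutilization rate ≈ 11.74%.

Labor force = 165.59 + 10.61 = 176.20 million.
Numerator = 10.61 + 2.81 + 7.60 = 21.02 million.
Denominator = 176.20 + 2.81 = 179.01 million.
Broad rate = 21.02 / 179.01 = 11.74%.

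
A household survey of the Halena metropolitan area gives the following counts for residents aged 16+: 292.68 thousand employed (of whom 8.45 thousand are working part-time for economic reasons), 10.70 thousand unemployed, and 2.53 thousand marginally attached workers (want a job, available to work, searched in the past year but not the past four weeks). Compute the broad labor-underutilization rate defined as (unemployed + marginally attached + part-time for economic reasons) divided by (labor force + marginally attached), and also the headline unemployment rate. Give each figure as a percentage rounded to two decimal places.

Labor force = 292.68 + 10.70 = 303.38 thousand.
Numerator = 10.70 + 2.53 + 8.45 = 21.68 thousand.
Denominator = 303.38 + 2.53 = 305.91 thousand.
Broad rate = 21.68 / 305.91 = 7.09%.
Headline unemployment rate = 10.70 / 303.38 = 3.53%.

Broad underutilization rate ≈ 7.09%; headline unemployment rate ≈ 3.53%.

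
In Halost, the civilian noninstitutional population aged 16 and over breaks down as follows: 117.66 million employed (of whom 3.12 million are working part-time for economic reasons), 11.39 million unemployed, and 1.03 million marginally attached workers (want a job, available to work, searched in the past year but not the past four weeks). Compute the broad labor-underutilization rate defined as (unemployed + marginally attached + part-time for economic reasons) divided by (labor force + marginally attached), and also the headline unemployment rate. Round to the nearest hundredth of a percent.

Broad underutilization rate ≈ 11.95%; headline unemployment rate ≈ 8.83%.

Labor force = 117.66 + 11.39 = 129.05 million.
Numerator = 11.39 + 1.03 + 3.12 = 15.54 million.
Denominator = 129.05 + 1.03 = 130.08 million.
Broad rate = 15.54 / 130.08 = 11.95%.
Headline unemployment rate = 11.39 / 129.05 = 8.83%.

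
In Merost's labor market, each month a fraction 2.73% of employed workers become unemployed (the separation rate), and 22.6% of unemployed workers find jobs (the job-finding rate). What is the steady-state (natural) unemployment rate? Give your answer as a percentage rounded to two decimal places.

At steady state the flows balance: s·E = f·U, so U/(E+U) = s/(s+f).
u* = 2.73 / (2.73 + 22.6) = 2.73 / 25.33 = 10.78%.

Steady-state unemployment rate ≈ 10.78%.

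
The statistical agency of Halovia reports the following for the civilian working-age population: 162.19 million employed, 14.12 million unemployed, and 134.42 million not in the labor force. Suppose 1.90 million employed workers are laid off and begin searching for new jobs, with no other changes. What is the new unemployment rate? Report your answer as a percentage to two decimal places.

New unemployment rate ≈ 9.09%.

Initially, labor force = 162.19 + 14.12 = 176.31 million, so u = 14.12/176.31 = 8.01%.
After the change, employed falls and unemployed rises by 1.90; labor force unchanged → E = 160.29, U = 16.02, labor force = 176.31 million.
New unemployment rate = 16.02 / 176.31 = 9.09%.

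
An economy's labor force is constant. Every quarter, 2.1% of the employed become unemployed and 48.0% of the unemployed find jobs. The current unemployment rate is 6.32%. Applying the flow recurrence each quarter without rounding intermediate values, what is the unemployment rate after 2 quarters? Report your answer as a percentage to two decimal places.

Unemployment rate after two quarters ≈ 4.72%.

With a fixed labor force, u_{t+1} = u_t + s·(1−u_t) − f·u_t = u_t·(1−s−f) + s.
Here 1−s−f = 0.499 and s = 0.021.
u_1 = 0.063200 × 0.499 + 0.021 = 0.052537.
u_2 = 0.052537 × 0.499 + 0.021 = 0.047216.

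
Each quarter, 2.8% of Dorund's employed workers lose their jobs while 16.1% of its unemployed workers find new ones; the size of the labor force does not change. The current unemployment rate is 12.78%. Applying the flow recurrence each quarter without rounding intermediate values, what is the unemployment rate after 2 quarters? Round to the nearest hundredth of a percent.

With a fixed labor force, u_{t+1} = u_t + s·(1−u_t) − f·u_t = u_t·(1−s−f) + s.
Here 1−s−f = 0.811 and s = 0.028.
u_1 = 0.127800 × 0.811 + 0.028 = 0.131646.
u_2 = 0.131646 × 0.811 + 0.028 = 0.134765.

Unemployment rate after two quarters ≈ 13.48%.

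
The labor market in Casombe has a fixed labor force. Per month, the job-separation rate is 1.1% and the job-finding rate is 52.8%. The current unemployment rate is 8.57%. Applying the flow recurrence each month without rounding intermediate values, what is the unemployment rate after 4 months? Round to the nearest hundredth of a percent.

Unemployment rate after four months ≈ 2.34%.

With a fixed labor force, u_{t+1} = u_t + s·(1−u_t) − f·u_t = u_t·(1−s−f) + s.
Here 1−s−f = 0.461 and s = 0.011.
u_1 = 0.085700 × 0.461 + 0.011 = 0.050508.
u_2 = 0.050508 × 0.461 + 0.011 = 0.034284.
u_3 = 0.034284 × 0.461 + 0.011 = 0.026805.
u_4 = 0.026805 × 0.461 + 0.011 = 0.023357.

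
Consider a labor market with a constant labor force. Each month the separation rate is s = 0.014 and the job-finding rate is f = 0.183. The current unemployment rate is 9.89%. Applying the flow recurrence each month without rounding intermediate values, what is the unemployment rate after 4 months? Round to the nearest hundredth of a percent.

With a fixed labor force, u_{t+1} = u_t + s·(1−u_t) − f·u_t = u_t·(1−s−f) + s.
Here 1−s−f = 0.803 and s = 0.014.
u_1 = 0.098900 × 0.803 + 0.014 = 0.093417.
u_2 = 0.093417 × 0.803 + 0.014 = 0.089014.
u_3 = 0.089014 × 0.803 + 0.014 = 0.085478.
u_4 = 0.085478 × 0.803 + 0.014 = 0.082639.

Unemployment rate after four months ≈ 8.26%.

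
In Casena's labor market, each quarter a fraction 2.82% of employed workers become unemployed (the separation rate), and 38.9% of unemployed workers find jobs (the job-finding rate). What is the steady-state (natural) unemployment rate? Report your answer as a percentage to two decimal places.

Steady-state unemployment rate ≈ 6.76%.

At steady state the flows balance: s·E = f·U, so U/(E+U) = s/(s+f).
u* = 2.82 / (2.82 + 38.9) = 2.82 / 41.72 = 6.76%.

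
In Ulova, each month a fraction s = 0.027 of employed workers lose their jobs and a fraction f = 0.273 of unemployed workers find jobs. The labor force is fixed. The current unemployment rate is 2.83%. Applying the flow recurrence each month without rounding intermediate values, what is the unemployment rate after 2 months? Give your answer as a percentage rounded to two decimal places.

With a fixed labor force, u_{t+1} = u_t + s·(1−u_t) − f·u_t = u_t·(1−s−f) + s.
Here 1−s−f = 0.700 and s = 0.027.
u_1 = 0.028300 × 0.700 + 0.027 = 0.046810.
u_2 = 0.046810 × 0.700 + 0.027 = 0.059767.

Unemployment rate after two months ≈ 5.98%.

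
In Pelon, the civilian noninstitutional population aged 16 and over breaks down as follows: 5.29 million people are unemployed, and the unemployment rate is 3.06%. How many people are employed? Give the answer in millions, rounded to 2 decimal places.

About 167.59 million are employed.

Labor force = U / u = 5.29 / 0.0306 ≈ 172.88 million.
Employed = labor force − unemployed = 172.88 − 5.29 = 167.59 million.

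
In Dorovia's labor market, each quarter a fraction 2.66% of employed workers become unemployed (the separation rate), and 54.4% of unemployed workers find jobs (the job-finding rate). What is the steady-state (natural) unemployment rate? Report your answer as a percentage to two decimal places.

At steady state the flows balance: s·E = f·U, so U/(E+U) = s/(s+f).
u* = 2.66 / (2.66 + 54.4) = 2.66 / 57.06 = 4.66%.

Steady-state unemployment rate ≈ 4.66%.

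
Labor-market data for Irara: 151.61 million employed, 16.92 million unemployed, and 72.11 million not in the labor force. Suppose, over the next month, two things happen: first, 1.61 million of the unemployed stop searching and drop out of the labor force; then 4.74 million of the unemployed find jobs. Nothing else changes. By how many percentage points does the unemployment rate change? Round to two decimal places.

The unemployment rate changes by −3.71 percentage points.

Initially, labor force = 151.61 + 16.92 = 168.53 million, so u = 16.92/168.53 = 10.04%.
After the first change, unemployed and labor force both fall by 1.61 → E = 151.61, U = 15.31, labor force = 166.92 million.
After the second change, unemployed falls and employed rises by 4.74; labor force unchanged → E = 156.35, U = 10.57, labor force = 166.92 million.
New unemployment rate = 10.57 / 166.92 = 6.33%.
Change = 6.33% − 10.04% = −3.71 percentage points.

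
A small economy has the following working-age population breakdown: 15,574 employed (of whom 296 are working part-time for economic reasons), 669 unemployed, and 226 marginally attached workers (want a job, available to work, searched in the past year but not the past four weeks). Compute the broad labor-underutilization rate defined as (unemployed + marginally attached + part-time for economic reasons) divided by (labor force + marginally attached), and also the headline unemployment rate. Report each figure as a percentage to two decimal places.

Labor force = 15,574 + 669 = 16,243.
Numerator = 669 + 226 + 296 = 1,191.
Denominator = 16,243 + 226 = 16,469.
Broad rate = 1,191 / 16,469 = 7.23%.
Headline unemployment rate = 669 / 16,243 = 4.12%.

Broad underutilization rate ≈ 7.23%; headline unemployment rate ≈ 4.12%.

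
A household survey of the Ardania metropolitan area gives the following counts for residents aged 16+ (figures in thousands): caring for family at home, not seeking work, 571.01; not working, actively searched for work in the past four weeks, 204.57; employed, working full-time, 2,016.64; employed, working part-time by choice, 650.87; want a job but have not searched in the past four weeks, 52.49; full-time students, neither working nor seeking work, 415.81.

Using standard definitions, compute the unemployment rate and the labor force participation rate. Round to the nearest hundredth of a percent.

Unemployment rate ≈ 7.12%; labor force participation rate ≈ 73.43%.

Employed = 2,016.64 + 650.87 = 2,667.51 thousand.
Unemployed = 204.57 thousand.
Labor force = 2,667.51 + 204.57 = 2,872.08 thousand.
Not in labor force = 571.01 + 52.49 + 415.81 = 1,039.31 thousand (those not working and not actively searching are outside the labor force — including those who want a job but have given up searching).
Civilian working-age population = 2,872.08 + 1,039.31 = 3,911.39 thousand.
Unemployment rate = 204.57 / 2,872.08 = 7.12%.
Labor force participation rate = 2,872.08 / 3,911.39 = 73.43%.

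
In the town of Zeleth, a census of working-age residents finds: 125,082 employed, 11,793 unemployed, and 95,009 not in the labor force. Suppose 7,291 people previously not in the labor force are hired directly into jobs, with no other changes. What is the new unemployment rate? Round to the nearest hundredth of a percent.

Initially, labor force = 125,082 + 11,793 = 136,875, so u = 11,793/136,875 = 8.62%.
After the change, employed and labor force both rise by 7,291; unemployed unchanged → E = 132,373, U = 11,793, labor force = 144,166.
New unemployment rate = 11,793 / 144,166 = 8.18%.

New unemployment rate ≈ 8.18%.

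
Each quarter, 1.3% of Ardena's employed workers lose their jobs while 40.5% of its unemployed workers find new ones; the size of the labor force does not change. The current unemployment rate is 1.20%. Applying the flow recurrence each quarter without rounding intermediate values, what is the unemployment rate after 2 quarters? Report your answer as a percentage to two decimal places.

With a fixed labor force, u_{t+1} = u_t + s·(1−u_t) − f·u_t = u_t·(1−s−f) + s.
Here 1−s−f = 0.582 and s = 0.013.
u_1 = 0.012000 × 0.582 + 0.013 = 0.019984.
u_2 = 0.019984 × 0.582 + 0.013 = 0.024631.

Unemployment rate after two quarters ≈ 2.46%.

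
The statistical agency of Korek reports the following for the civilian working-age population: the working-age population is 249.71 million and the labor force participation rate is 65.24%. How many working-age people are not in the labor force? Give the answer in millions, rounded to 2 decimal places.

Share not in the labor force = 1 − 0.6524 = 0.3476.
Not in labor force = 0.3476 × 249.71 ≈ 86.80 million.

About 86.80 million are not in the labor force.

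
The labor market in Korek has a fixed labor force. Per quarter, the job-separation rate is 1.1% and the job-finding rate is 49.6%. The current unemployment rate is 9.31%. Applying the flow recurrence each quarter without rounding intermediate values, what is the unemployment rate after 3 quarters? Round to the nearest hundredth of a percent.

With a fixed labor force, u_{t+1} = u_t + s·(1−u_t) − f·u_t = u_t·(1−s−f) + s.
Here 1−s−f = 0.493 and s = 0.011.
u_1 = 0.093100 × 0.493 + 0.011 = 0.056898.
u_2 = 0.056898 × 0.493 + 0.011 = 0.039051.
u_3 = 0.039051 × 0.493 + 0.011 = 0.030252.

Unemployment rate after three quarters ≈ 3.03%.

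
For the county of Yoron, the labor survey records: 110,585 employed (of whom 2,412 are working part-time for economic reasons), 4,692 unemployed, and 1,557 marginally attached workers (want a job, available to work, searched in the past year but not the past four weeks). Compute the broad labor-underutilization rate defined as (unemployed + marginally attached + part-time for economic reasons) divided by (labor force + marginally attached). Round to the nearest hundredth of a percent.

Broad underutilization rate ≈ 7.41%.

Labor force = 110,585 + 4,692 = 115,277.
Numerator = 4,692 + 1,557 + 2,412 = 8,661.
Denominator = 115,277 + 1,557 = 116,834.
Broad rate = 8,661 / 116,834 = 7.41%.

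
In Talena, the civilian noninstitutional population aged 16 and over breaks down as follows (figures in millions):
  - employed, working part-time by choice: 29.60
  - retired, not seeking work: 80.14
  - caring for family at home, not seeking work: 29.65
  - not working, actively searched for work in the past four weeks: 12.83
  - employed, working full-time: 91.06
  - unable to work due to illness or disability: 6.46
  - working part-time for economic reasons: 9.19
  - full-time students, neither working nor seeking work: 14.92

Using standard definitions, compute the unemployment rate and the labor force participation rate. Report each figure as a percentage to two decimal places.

Unemployment rate ≈ 8.99%; labor force participation rate ≈ 52.10%.

Employed = 29.60 + 91.06 + 9.19 = 129.85 million (anyone who worked, including part-time for economic reasons, counts as employed).
Unemployed = 12.83 million.
Labor force = 129.85 + 12.83 = 142.68 million.
Not in labor force = 80.14 + 29.65 + 6.46 + 14.92 = 131.17 million (those not working and not actively searching are outside the labor force).
Civilian working-age population = 142.68 + 131.17 = 273.85 million.
Unemployment rate = 12.83 / 142.68 = 8.99%.
Labor force participation rate = 142.68 / 273.85 = 52.10%.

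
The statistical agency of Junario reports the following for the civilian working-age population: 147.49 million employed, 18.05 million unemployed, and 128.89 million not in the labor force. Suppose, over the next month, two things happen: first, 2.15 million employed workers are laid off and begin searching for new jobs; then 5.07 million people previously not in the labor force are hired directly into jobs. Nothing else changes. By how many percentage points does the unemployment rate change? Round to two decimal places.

Initially, labor force = 147.49 + 18.05 = 165.54 million, so u = 18.05/165.54 = 10.90%.
After the first change, employed falls and unemployed rises by 2.15; labor force unchanged → E = 145.34, U = 20.20, labor force = 165.54 million.
After the second change, employed and labor force both rise by 5.07; unemployed unchanged → E = 150.41, U = 20.20, labor force = 170.61 million.
New unemployment rate = 20.20 / 170.61 = 11.84%.
Change = 11.84% − 10.90% = +0.94 percentage points.

The unemployment rate changes by +0.94 percentage points.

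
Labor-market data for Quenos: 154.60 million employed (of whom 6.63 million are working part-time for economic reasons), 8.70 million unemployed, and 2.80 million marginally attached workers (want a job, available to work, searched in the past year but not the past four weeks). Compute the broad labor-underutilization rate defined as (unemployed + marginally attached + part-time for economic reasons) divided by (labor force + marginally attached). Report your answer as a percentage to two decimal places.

Labor force = 154.60 + 8.70 = 163.30 million.
Numerator = 8.70 + 2.80 + 6.63 = 18.13 million.
Denominator = 163.30 + 2.80 = 166.10 million.
Broad rate = 18.13 / 166.10 = 10.92%.

Broad underutilization rate ≈ 10.92%.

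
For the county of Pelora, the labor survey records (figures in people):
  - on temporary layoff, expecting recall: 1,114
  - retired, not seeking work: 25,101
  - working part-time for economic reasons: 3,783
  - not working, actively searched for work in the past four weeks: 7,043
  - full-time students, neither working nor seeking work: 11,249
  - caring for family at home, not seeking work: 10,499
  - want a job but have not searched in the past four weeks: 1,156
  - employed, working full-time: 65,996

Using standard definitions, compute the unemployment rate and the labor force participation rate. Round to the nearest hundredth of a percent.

Unemployment rate ≈ 10.47%; labor force participation rate ≈ 61.88%.

Employed = 3,783 + 65,996 = 69,779 (anyone who worked, including part-time for economic reasons, counts as employed).
Unemployed = 1,114 + 7,043 = 8,157 (jobless and actively searching, or on temporary layoff).
Labor force = 69,779 + 8,157 = 77,936.
Not in labor force = 25,101 + 11,249 + 10,499 + 1,156 = 48,005 (those not working and not actively searching are outside the labor force — including those who want a job but have given up searching).
Civilian working-age population = 77,936 + 48,005 = 125,941.
Unemployment rate = 8,157 / 77,936 = 10.47%.
Labor force participation rate = 77,936 / 125,941 = 61.88%.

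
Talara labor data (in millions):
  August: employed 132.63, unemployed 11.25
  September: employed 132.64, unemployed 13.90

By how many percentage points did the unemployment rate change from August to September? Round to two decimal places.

The unemployment rate changed by +1.67 percentage points.

August: labor force = 132.63 + 11.25 = 143.88; u = 11.25/143.88 = 7.82%.
September: labor force = 132.64 + 13.90 = 146.54; u = 13.90/146.54 = 9.49%.
Change = 9.49% − 7.82% = +1.67 pp.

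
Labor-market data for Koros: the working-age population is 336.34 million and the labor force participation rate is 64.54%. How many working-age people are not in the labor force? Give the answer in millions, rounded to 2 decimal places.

Share not in the labor force = 1 − 0.6454 = 0.3546.
Not in labor force = 0.3546 × 336.34 ≈ 119.27 million.

About 119.27 million are not in the labor force.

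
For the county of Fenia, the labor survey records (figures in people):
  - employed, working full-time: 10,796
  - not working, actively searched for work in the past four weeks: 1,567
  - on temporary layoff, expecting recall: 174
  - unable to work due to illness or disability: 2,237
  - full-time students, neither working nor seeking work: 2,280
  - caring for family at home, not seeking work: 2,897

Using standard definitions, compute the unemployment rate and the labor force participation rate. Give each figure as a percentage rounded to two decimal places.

Unemployment rate ≈ 13.89%; labor force participation rate ≈ 62.84%.

Employed = 10,796.
Unemployed = 1,567 + 174 = 1,741 (jobless and actively searching, or on temporary layoff).
Labor force = 10,796 + 1,741 = 12,537.
Not in labor force = 2,237 + 2,280 + 2,897 = 7,414 (those not working and not actively searching are outside the labor force).
Civilian working-age population = 12,537 + 7,414 = 19,951.
Unemployment rate = 1,741 / 12,537 = 13.89%.
Labor force participation rate = 12,537 / 19,951 = 62.84%.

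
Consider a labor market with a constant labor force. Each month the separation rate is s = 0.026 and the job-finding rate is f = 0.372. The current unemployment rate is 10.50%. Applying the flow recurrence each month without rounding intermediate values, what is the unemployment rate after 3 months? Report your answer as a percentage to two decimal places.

With a fixed labor force, u_{t+1} = u_t + s·(1−u_t) − f·u_t = u_t·(1−s−f) + s.
Here 1−s−f = 0.602 and s = 0.026.
u_1 = 0.105000 × 0.602 + 0.026 = 0.089210.
u_2 = 0.089210 × 0.602 + 0.026 = 0.079704.
u_3 = 0.079704 × 0.602 + 0.026 = 0.073982.

Unemployment rate after three months ≈ 7.40%.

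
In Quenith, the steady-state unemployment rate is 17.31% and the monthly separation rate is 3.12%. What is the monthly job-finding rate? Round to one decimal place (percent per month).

From u* = s/(s+f): f = s·(1−u)/u.
f = 3.12 × (1 − 0.1731) / 0.1731 = 2.5799 / 0.1731 ≈ 14.9% per month.

Job-finding rate ≈ 14.9% per month.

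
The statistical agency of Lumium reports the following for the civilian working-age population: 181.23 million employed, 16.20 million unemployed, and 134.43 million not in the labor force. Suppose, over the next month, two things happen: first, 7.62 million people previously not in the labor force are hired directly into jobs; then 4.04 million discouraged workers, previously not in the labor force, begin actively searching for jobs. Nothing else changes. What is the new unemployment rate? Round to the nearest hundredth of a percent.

Initially, labor force = 181.23 + 16.20 = 197.43 million, so u = 16.20/197.43 = 8.21%.
After the first change, employed and labor force both rise by 7.62; unemployed unchanged → E = 188.85, U = 16.20, labor force = 205.05 million.
After the second change, unemployed and labor force both rise by 4.04 → E = 188.85, U = 20.24, labor force = 209.09 million.
New unemployment rate = 20.24 / 209.09 = 9.68%.

New unemployment rate ≈ 9.68%.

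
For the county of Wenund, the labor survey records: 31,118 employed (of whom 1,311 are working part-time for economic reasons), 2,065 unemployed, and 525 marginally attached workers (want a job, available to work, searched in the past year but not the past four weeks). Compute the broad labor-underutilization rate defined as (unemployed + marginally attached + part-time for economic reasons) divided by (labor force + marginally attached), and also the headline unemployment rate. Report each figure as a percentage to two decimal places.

Labor force = 31,118 + 2,065 = 33,183.
Numerator = 2,065 + 525 + 1,311 = 3,901.
Denominator = 33,183 + 525 = 33,708.
Broad rate = 3,901 / 33,708 = 11.57%.
Headline unemployment rate = 2,065 / 33,183 = 6.22%.

Broad underutilization rate ≈ 11.57%; headline unemployment rate ≈ 6.22%.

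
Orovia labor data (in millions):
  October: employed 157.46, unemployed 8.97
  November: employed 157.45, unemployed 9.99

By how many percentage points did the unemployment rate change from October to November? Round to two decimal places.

October: labor force = 157.46 + 8.97 = 166.43; u = 8.97/166.43 = 5.39%.
November: labor force = 157.45 + 9.99 = 167.44; u = 9.99/167.44 = 5.97%.
Change = 5.97% − 5.39% = +0.58 pp.

The unemployment rate changed by +0.58 percentage points.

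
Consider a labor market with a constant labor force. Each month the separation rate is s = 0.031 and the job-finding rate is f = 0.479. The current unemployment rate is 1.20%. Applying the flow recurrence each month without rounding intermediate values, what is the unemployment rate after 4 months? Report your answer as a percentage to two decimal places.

With a fixed labor force, u_{t+1} = u_t + s·(1−u_t) − f·u_t = u_t·(1−s−f) + s.
Here 1−s−f = 0.490 and s = 0.031.
u_1 = 0.012000 × 0.490 + 0.031 = 0.036880.
u_2 = 0.036880 × 0.490 + 0.031 = 0.049071.
u_3 = 0.049071 × 0.490 + 0.031 = 0.055045.
u_4 = 0.055045 × 0.490 + 0.031 = 0.057972.

Unemployment rate after four months ≈ 5.80%.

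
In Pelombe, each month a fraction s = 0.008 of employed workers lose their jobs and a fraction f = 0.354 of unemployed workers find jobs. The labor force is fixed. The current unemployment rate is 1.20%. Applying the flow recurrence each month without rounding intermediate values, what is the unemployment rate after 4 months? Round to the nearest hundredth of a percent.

Unemployment rate after four months ≈ 2.04%.

With a fixed labor force, u_{t+1} = u_t + s·(1−u_t) − f·u_t = u_t·(1−s−f) + s.
Here 1−s−f = 0.638 and s = 0.008.
u_1 = 0.012000 × 0.638 + 0.008 = 0.015656.
u_2 = 0.015656 × 0.638 + 0.008 = 0.017989.
u_3 = 0.017989 × 0.638 + 0.008 = 0.019477.
u_4 = 0.019477 × 0.638 + 0.008 = 0.020426.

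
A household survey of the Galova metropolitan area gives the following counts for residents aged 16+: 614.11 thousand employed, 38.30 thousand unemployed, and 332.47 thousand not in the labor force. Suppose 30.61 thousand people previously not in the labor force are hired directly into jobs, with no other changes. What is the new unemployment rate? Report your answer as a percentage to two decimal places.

New unemployment rate ≈ 5.61%.

Initially, labor force = 614.11 + 38.30 = 652.41 thousand, so u = 38.30/652.41 = 5.87%.
After the change, employed and labor force both rise by 30.61; unemployed unchanged → E = 644.72, U = 38.30, labor force = 683.02 thousand.
New unemployment rate = 38.30 / 683.02 = 5.61%.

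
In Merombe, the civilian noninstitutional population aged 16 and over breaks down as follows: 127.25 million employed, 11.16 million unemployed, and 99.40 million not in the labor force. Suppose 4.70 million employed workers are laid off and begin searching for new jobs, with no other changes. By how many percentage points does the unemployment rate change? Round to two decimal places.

The unemployment rate changes by +3.40 percentage points.

Initially, labor force = 127.25 + 11.16 = 138.41 million, so u = 11.16/138.41 = 8.06%.
After the change, employed falls and unemployed rises by 4.70; labor force unchanged → E = 122.55, U = 15.86, labor force = 138.41 million.
New unemployment rate = 15.86 / 138.41 = 11.46%.
Change = 11.46% − 8.06% = +3.40 percentage points.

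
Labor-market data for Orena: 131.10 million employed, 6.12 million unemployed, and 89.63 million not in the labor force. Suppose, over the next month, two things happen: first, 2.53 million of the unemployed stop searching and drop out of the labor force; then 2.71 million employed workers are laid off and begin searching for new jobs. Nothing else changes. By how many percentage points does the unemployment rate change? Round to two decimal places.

Initially, labor force = 131.10 + 6.12 = 137.22 million, so u = 6.12/137.22 = 4.46%.
After the first change, unemployed and labor force both fall by 2.53 → E = 131.10, U = 3.59, labor force = 134.69 million.
After the second change, employed falls and unemployed rises by 2.71; labor force unchanged → E = 128.39, U = 6.30, labor force = 134.69 million.
New unemployment rate = 6.30 / 134.69 = 4.68%.
Change = 4.68% − 4.46% = +0.22 percentage points.

The unemployment rate changes by +0.22 percentage points.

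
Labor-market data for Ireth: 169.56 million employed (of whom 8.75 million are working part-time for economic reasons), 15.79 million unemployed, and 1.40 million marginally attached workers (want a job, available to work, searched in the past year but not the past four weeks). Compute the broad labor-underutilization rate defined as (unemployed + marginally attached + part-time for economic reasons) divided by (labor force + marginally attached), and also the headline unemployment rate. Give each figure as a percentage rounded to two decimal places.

Broad underutilization rate ≈ 13.89%; headline unemployment rate ≈ 8.52%.

Labor force = 169.56 + 15.79 = 185.35 million.
Numerator = 15.79 + 1.40 + 8.75 = 25.94 million.
Denominator = 185.35 + 1.40 = 186.75 million.
Broad rate = 25.94 / 186.75 = 13.89%.
Headline unemployment rate = 15.79 / 185.35 = 8.52%.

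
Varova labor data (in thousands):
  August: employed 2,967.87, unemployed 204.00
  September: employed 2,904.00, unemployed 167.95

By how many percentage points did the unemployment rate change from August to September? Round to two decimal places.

The unemployment rate changed by −0.96 percentage points.

August: labor force = 2,967.87 + 204.00 = 3,171.87; u = 204.00/3,171.87 = 6.43%.
September: labor force = 2,904.00 + 167.95 = 3,071.95; u = 167.95/3,071.95 = 5.47%.
Change = 5.47% − 6.43% = −0.96 pp.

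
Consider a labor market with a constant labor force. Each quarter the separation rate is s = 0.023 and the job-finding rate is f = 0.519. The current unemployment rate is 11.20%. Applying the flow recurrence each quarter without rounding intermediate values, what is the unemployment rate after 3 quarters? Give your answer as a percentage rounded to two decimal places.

Unemployment rate after three quarters ≈ 4.91%.

With a fixed labor force, u_{t+1} = u_t + s·(1−u_t) − f·u_t = u_t·(1−s−f) + s.
Here 1−s−f = 0.458 and s = 0.023.
u_1 = 0.112000 × 0.458 + 0.023 = 0.074296.
u_2 = 0.074296 × 0.458 + 0.023 = 0.057028.
u_3 = 0.057028 × 0.458 + 0.023 = 0.049119.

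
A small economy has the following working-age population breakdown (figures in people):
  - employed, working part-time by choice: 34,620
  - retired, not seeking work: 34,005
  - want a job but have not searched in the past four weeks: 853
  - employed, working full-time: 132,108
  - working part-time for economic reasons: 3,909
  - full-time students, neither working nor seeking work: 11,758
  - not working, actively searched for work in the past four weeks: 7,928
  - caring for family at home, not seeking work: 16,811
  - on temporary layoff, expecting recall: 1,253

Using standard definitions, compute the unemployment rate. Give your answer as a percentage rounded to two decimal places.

Unemployment rate ≈ 5.11%.

Employed = 34,620 + 132,108 + 3,909 = 170,637 (anyone who worked, including part-time for economic reasons, counts as employed).
Unemployed = 7,928 + 1,253 = 9,181 (jobless and actively searching, or on temporary layoff).
Labor force = 170,637 + 9,181 = 179,818.
Unemployment rate = 9,181 / 179,818 = 5.11%.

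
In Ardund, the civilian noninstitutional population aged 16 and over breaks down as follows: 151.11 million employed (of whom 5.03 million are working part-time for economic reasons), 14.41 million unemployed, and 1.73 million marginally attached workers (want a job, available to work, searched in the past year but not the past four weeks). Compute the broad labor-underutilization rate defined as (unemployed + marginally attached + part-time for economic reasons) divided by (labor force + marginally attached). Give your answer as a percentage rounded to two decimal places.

Broad underutilization rate ≈ 12.66%.

Labor force = 151.11 + 14.41 = 165.52 million.
Numerator = 14.41 + 1.73 + 5.03 = 21.17 million.
Denominator = 165.52 + 1.73 = 167.25 million.
Broad rate = 21.17 / 167.25 = 12.66%.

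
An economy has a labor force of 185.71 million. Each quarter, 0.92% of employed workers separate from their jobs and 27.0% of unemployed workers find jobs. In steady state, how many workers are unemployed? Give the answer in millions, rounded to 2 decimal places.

Steady-state unemployment rate u* = s/(s+f) = 0.92/(0.92+27.0) = 0.032951.
Unemployed = u* × labor force = 0.032951 × 185.71 ≈ 6.12 million.

About 6.12 million are unemployed in steady state.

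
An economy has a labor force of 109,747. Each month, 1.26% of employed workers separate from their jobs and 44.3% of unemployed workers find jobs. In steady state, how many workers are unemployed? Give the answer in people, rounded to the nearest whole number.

Steady-state unemployment rate u* = s/(s+f) = 1.26/(1.26+44.3) = 0.027656.
Unemployed = u* × labor force = 0.027656 × 109,747 ≈ 3,035.

About 3,035 are unemployed in steady state.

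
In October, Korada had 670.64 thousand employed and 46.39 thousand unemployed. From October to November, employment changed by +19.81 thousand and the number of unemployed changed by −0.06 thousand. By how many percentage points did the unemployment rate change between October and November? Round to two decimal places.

The unemployment rate changed by −0.18 percentage points.

October: labor force = 670.64 + 46.39 = 717.03; u = 46.39/717.03 = 6.47%.
November: labor force = 690.45 + 46.33 = 736.78; u = 46.33/736.78 = 6.29%.
Change = 6.29% − 6.47% = −0.18 pp.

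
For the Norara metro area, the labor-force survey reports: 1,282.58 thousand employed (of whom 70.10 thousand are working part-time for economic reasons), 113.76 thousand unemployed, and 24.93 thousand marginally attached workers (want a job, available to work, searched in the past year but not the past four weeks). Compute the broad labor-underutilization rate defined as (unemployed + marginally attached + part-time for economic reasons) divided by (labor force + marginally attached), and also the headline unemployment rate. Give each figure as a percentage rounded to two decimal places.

Labor force = 1,282.58 + 113.76 = 1,396.34 thousand.
Numerator = 113.76 + 24.93 + 70.10 = 208.79 thousand.
Denominator = 1,396.34 + 24.93 = 1,421.27 thousand.
Broad rate = 208.79 / 1,421.27 = 14.69%.
Headline unemployment rate = 113.76 / 1,396.34 = 8.15%.

Broad underutilization rate ≈ 14.69%; headline unemployment rate ≈ 8.15%.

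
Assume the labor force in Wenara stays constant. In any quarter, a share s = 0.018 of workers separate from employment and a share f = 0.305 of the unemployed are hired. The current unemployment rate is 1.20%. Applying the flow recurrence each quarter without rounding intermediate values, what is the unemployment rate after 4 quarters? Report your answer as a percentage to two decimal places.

With a fixed labor force, u_{t+1} = u_t + s·(1−u_t) − f·u_t = u_t·(1−s−f) + s.
Here 1−s−f = 0.677 and s = 0.018.
u_1 = 0.012000 × 0.677 + 0.018 = 0.026124.
u_2 = 0.026124 × 0.677 + 0.018 = 0.035686.
u_3 = 0.035686 × 0.677 + 0.018 = 0.042159.
u_4 = 0.042159 × 0.677 + 0.018 = 0.046542.

Unemployment rate after four quarters ≈ 4.65%.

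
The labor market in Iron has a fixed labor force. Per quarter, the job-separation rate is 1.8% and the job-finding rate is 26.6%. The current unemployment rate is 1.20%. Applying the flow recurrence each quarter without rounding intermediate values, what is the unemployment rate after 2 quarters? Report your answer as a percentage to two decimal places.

With a fixed labor force, u_{t+1} = u_t + s·(1−u_t) − f·u_t = u_t·(1−s−f) + s.
Here 1−s−f = 0.716 and s = 0.018.
u_1 = 0.012000 × 0.716 + 0.018 = 0.026592.
u_2 = 0.026592 × 0.716 + 0.018 = 0.037040.

Unemployment rate after two quarters ≈ 3.70%.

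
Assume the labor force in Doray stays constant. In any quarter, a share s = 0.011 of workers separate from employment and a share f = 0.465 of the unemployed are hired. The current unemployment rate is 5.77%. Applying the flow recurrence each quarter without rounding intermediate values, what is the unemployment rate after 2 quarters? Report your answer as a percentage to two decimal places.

Unemployment rate after two quarters ≈ 3.26%.

With a fixed labor force, u_{t+1} = u_t + s·(1−u_t) − f·u_t = u_t·(1−s−f) + s.
Here 1−s−f = 0.524 and s = 0.011.
u_1 = 0.057700 × 0.524 + 0.011 = 0.041235.
u_2 = 0.041235 × 0.524 + 0.011 = 0.032607.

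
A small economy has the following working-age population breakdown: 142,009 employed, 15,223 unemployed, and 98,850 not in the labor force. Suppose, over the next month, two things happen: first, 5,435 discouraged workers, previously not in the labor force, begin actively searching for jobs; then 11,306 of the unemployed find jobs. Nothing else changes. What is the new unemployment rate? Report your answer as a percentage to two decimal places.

Initially, labor force = 142,009 + 15,223 = 157,232, so u = 15,223/157,232 = 9.68%.
After the first change, unemployed and labor force both rise by 5,435 → E = 142,009, U = 20,658, labor force = 162,667.
After the second change, unemployed falls and employed rises by 11,306; labor force unchanged → E = 153,315, U = 9,352, labor force = 162,667.
New unemployment rate = 9,352 / 162,667 = 5.75%.

New unemployment rate ≈ 5.75%.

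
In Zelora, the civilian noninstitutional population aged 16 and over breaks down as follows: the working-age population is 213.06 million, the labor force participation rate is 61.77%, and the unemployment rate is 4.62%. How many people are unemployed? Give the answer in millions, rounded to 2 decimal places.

Labor force = 0.6177 × 213.06 = 131.61 million.
Unemployed = 0.0462 × 131.61 ≈ 6.08 million.

About 6.08 million are unemployed.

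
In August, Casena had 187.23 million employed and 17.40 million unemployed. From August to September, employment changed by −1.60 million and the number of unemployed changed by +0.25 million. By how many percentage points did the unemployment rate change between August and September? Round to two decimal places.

The unemployment rate changed by +0.18 percentage points.

August: labor force = 187.23 + 17.40 = 204.63; u = 17.40/204.63 = 8.50%.
September: labor force = 185.63 + 17.65 = 203.28; u = 17.65/203.28 = 8.68%.
Change = 8.68% − 8.50% = +0.18 pp.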